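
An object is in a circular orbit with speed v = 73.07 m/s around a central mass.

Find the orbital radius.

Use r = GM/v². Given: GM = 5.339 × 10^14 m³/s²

For a circular orbit, v² = GM / r, so r = GM / v².
r = 5.339e+14 / (73.07)² m ≈ 1e+11 m = 100 Gm.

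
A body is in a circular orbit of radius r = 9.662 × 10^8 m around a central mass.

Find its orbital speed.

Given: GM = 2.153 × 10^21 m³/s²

For a circular orbit, gravity supplies the centripetal force, so v = √(GM / r).
v = √(2.153e+21 / 9.662e+08) m/s ≈ 1.493e+06 m/s = 1493 km/s.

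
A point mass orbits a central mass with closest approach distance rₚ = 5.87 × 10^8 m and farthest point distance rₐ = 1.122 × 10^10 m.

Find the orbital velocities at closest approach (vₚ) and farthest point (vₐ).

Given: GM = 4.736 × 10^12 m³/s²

Use the vis-viva equation v² = GM(2/r − 1/a) with a = (rₚ + rₐ)/2 = (5.87e+08 + 1.122e+10)/2 = 5.9035e+09 m.
vₚ = √(GM · (2/rₚ − 1/a)) = √(4.736e+12 · (2/5.87e+08 − 1/5.9035e+09)) m/s ≈ 123.8 m/s = 123.8 m/s.
vₐ = √(GM · (2/rₐ − 1/a)) = √(4.736e+12 · (2/1.122e+10 − 1/5.9035e+09)) m/s ≈ 6.478 m/s = 6.478 m/s.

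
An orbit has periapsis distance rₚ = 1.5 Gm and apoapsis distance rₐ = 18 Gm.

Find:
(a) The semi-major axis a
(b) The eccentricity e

Convert to SI: rₚ = 1.5 Gm = 1.5e+09 m; rₐ = 18 Gm = 1.8e+10 m.
(a) a = (rₚ + rₐ) / 2 = (1.5e+09 + 1.8e+10) / 2 ≈ 9.75e+09 m = 9.75 Gm.
(b) e = (rₐ − rₚ) / (rₐ + rₚ) = (1.8e+10 − 1.5e+09) / (1.8e+10 + 1.5e+09) ≈ 0.8462.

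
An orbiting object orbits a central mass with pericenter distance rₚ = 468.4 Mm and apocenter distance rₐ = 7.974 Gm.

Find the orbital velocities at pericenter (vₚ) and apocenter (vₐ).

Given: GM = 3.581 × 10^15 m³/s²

Convert to SI: rₚ = 468.4 Mm = 4.684e+08 m; rₐ = 7.974 Gm = 7.974e+09 m.
Use the vis-viva equation v² = GM(2/r − 1/a) with a = (rₚ + rₐ)/2 = (4.684e+08 + 7.974e+09)/2 = 4.2212e+09 m.
vₚ = √(GM · (2/rₚ − 1/a)) = √(3.581e+15 · (2/4.684e+08 − 1/4.2212e+09)) m/s ≈ 3800 m/s = 3.8 km/s.
vₐ = √(GM · (2/rₐ − 1/a)) = √(3.581e+15 · (2/7.974e+09 − 1/4.2212e+09)) m/s ≈ 223.2 m/s = 223.2 m/s.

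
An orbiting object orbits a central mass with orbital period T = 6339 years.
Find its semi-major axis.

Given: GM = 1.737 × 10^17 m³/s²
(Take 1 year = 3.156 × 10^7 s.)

Convert to SI: T = 6339 years = 2.00059e+11 s.
Invert Kepler's third law: a = (GM · T² / (4π²))^(1/3).
Substituting T = 2.00059e+11 s and GM = 1.737e+17 m³/s²:
a = (1.737e+17 · (2.00059e+11)² / (4π²))^(1/3) m
a ≈ 5.605e+12 m = 5.605 Tm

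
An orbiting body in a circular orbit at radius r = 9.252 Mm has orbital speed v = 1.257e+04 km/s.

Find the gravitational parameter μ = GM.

Convert to SI: r = 9.252 Mm = 9.252e+06 m; v = 1.257e+04 km/s = 1.257e+07 m/s.
For a circular orbit v² = GM/r, so GM = v² · r.
GM = (1.257e+07)² · 9.252e+06 m³/s² ≈ 1.462e+21 m³/s² = 1.462 × 10^21 m³/s².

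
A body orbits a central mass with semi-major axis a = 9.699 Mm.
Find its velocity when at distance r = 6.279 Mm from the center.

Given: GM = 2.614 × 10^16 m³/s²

Convert to SI: a = 9.699 Mm = 9.699e+06 m; r = 6.279 Mm = 6.279e+06 m.
Vis-viva: v = √(GM · (2/r − 1/a)).
2/r − 1/a = 2/6.279e+06 − 1/9.699e+06 = 2.15419e-07 m⁻¹.
v = √(2.614e+16 · 2.15419e-07) m/s ≈ 7.504e+04 m/s = 75.04 km/s.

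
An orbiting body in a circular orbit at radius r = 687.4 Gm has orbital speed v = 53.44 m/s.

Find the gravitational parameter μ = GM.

Convert to SI: r = 687.4 Gm = 6.874e+11 m.
For a circular orbit v² = GM/r, so GM = v² · r.
GM = (53.44)² · 6.874e+11 m³/s² ≈ 1.963e+15 m³/s² = 1.963 × 10^15 m³/s².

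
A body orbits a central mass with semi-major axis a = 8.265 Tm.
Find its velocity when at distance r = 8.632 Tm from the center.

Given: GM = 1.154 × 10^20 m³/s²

Convert to SI: a = 8.265 Tm = 8.265e+12 m; r = 8.632 Tm = 8.632e+12 m.
Vis-viva: v = √(GM · (2/r − 1/a)).
2/r − 1/a = 2/8.632e+12 − 1/8.265e+12 = 1.10704e-13 m⁻¹.
v = √(1.154e+20 · 1.10704e-13) m/s ≈ 3574 m/s = 3.574 km/s.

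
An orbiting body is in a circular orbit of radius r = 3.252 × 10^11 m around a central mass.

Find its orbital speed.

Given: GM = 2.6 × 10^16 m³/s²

For a circular orbit, gravity supplies the centripetal force, so v = √(GM / r).
v = √(2.6e+16 / 3.252e+11) m/s ≈ 282.8 m/s = 282.8 m/s.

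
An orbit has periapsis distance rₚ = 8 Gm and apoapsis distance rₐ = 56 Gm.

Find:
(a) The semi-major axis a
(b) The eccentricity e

Convert to SI: rₚ = 8 Gm = 8e+09 m; rₐ = 56 Gm = 5.6e+10 m.
(a) a = (rₚ + rₐ) / 2 = (8e+09 + 5.6e+10) / 2 ≈ 3.2e+10 m = 32 Gm.
(b) e = (rₐ − rₚ) / (rₐ + rₚ) = (5.6e+10 − 8e+09) / (5.6e+10 + 8e+09) ≈ 0.75.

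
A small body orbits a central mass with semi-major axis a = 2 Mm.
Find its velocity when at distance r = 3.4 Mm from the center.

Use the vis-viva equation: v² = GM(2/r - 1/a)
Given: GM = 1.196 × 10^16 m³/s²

Convert to SI: a = 2 Mm = 2e+06 m; r = 3.4 Mm = 3.4e+06 m.
Vis-viva: v = √(GM · (2/r − 1/a)).
2/r − 1/a = 2/3.4e+06 − 1/2e+06 = 8.82353e-08 m⁻¹.
v = √(1.196e+16 · 8.82353e-08) m/s ≈ 3.249e+04 m/s = 32.49 km/s.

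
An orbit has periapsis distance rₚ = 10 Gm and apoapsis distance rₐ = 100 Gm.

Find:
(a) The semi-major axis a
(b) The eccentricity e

Convert to SI: rₚ = 10 Gm = 1e+10 m; rₐ = 100 Gm = 1e+11 m.
(a) a = (rₚ + rₐ) / 2 = (1e+10 + 1e+11) / 2 ≈ 5.5e+10 m = 55 Gm.
(b) e = (rₐ − rₚ) / (rₐ + rₚ) = (1e+11 − 1e+10) / (1e+11 + 1e+10) ≈ 0.8182.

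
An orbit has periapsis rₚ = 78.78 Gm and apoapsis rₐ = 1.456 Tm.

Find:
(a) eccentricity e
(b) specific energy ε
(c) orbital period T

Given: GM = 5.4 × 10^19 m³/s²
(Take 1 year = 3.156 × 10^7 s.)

Convert to SI: rₚ = 78.78 Gm = 7.878e+10 m; rₐ = 1.456 Tm = 1.456e+12 m.
(a) e = (rₐ − rₚ)/(rₐ + rₚ) = (1.456e+12 − 7.878e+10)/(1.456e+12 + 7.878e+10) ≈ 0.8973
(b) With a = (rₚ + rₐ)/2 = 7.6739e+11 m, ε = −GM/(2a) = −5.4e+19/(2 · 7.6739e+11) J/kg ≈ -3.518e+07 J/kg
(c) With a = (rₚ + rₐ)/2 = 7.6739e+11 m, T = 2π √(a³/GM) = 2π √((7.6739e+11)³/5.4e+19) s ≈ 5.748e+08 s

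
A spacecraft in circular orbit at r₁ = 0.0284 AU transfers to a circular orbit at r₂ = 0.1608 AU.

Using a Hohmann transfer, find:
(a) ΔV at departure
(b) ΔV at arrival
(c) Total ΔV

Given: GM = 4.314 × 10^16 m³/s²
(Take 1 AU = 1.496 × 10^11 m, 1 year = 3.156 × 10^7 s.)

Convert to SI: r₁ = 0.0284 AU = 4.24864e+09 m; r₂ = 0.1608 AU = 2.40557e+10 m.
Transfer semi-major axis: a_t = (r₁ + r₂)/2 = (4.24864e+09 + 2.40557e+10)/2 = 1.41522e+10 m.
Circular speeds: v₁ = √(GM/r₁) = 3186.51 m/s, v₂ = √(GM/r₂) = 1339.16 m/s.
Transfer speeds (vis-viva v² = GM(2/r − 1/a_t)): v₁ᵗ = 4154.44 m/s, v₂ᵗ = 733.744 m/s.
(a) ΔV₁ = |v₁ᵗ − v₁| ≈ 967.9 m/s = 0.2042 AU/year.
(b) ΔV₂ = |v₂ − v₂ᵗ| ≈ 605.4 m/s = 0.1277 AU/year.
(c) ΔV_total = ΔV₁ + ΔV₂ ≈ 1573 m/s = 0.3319 AU/year.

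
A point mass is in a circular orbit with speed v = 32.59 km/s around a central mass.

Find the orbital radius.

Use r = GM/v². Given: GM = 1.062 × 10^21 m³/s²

Convert to SI: v = 32.59 km/s = 32590 m/s.
For a circular orbit, v² = GM / r, so r = GM / v².
r = 1.062e+21 / (32590)² m ≈ 9.999e+11 m = 999.9 Gm.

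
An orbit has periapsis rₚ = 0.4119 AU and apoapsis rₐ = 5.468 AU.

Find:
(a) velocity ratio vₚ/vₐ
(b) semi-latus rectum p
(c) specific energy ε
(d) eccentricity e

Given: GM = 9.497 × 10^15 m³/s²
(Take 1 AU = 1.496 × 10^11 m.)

Convert to SI: rₚ = 0.4119 AU = 6.16202e+10 m; rₐ = 5.468 AU = 8.18013e+11 m.
(a) Conservation of angular momentum (rₚvₚ = rₐvₐ) gives vₚ/vₐ = rₐ/rₚ = 8.18013e+11/6.16202e+10 ≈ 13.28
(b) From a = (rₚ + rₐ)/2 = 4.39817e+11 m and e = (rₐ − rₚ)/(rₐ + rₚ) = 0.859896, p = a(1 − e²) = 4.39817e+11 · (1 − (0.859896)²) ≈ 1.146e+11 m
(c) With a = (rₚ + rₐ)/2 = 4.39817e+11 m, ε = −GM/(2a) = −9.497e+15/(2 · 4.39817e+11) J/kg ≈ -1.08e+04 J/kg
(d) e = (rₐ − rₚ)/(rₐ + rₚ) = (8.18013e+11 − 6.16202e+10)/(8.18013e+11 + 6.16202e+10) ≈ 0.8599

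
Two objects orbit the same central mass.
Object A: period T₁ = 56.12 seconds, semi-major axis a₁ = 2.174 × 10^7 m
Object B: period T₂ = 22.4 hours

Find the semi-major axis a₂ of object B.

Convert to SI: T₂ = 22.4 hours = 80640 s.
Kepler's third law: (T₁/T₂)² = (a₁/a₂)³ ⇒ a₂ = a₁ · (T₂/T₁)^(2/3).
T₂/T₁ = 80640 / 56.12 = 1436.92.
a₂ = 2.174e+07 · (1436.92)^(2/3) m ≈ 2.768e+09 m = 2.768 × 10^9 m.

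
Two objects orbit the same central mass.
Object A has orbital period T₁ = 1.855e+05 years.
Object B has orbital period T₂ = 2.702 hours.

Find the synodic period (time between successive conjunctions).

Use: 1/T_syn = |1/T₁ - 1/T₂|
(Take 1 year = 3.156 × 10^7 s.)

Convert to SI: T₁ = 1.855e+05 years = 5.85438e+12 s; T₂ = 2.702 hours = 9727.2 s.
T_syn = |T₁ · T₂ / (T₁ − T₂)|.
T_syn = |5.85438e+12 · 9727.2 / (5.85438e+12 − 9727.2)| s ≈ 9727 s = 2.702 hours.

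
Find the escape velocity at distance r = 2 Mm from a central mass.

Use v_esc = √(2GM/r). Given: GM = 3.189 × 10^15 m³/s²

Convert to SI: r = 2 Mm = 2e+06 m.
Escape velocity comes from setting total energy to zero: ½v² − GM/r = 0 ⇒ v_esc = √(2GM / r).
v_esc = √(2 · 3.189e+15 / 2e+06) m/s ≈ 5.647e+04 m/s = 56.47 km/s.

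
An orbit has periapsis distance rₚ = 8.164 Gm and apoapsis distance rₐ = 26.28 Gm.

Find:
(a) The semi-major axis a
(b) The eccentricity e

Convert to SI: rₚ = 8.164 Gm = 8.164e+09 m; rₐ = 26.28 Gm = 2.628e+10 m.
(a) a = (rₚ + rₐ) / 2 = (8.164e+09 + 2.628e+10) / 2 ≈ 1.722e+10 m = 17.22 Gm.
(b) e = (rₐ − rₚ) / (rₐ + rₚ) = (2.628e+10 − 8.164e+09) / (2.628e+10 + 8.164e+09) ≈ 0.526.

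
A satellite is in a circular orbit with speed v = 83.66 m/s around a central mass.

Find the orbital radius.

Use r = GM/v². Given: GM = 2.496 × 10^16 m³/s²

For a circular orbit, v² = GM / r, so r = GM / v².
r = 2.496e+16 / (83.66)² m ≈ 3.566e+12 m = 3.566 × 10^12 m.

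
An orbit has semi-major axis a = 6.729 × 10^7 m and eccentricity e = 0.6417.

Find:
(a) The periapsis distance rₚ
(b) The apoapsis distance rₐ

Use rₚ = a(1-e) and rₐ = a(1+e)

(a) rₚ = a(1 − e) = 6.729e+07 · (1 − 0.6417) = 6.729e+07 · 0.3583 ≈ 2.411e+07 m = 2.411 × 10^7 m.
(b) rₐ = a(1 + e) = 6.729e+07 · (1 + 0.6417) = 6.729e+07 · 1.6417 ≈ 1.105e+08 m = 1.105 × 10^8 m.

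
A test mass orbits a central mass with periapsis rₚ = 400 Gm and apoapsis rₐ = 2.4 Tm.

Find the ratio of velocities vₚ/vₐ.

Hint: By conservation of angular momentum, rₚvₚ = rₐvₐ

Convert to SI: rₚ = 400 Gm = 4e+11 m; rₐ = 2.4 Tm = 2.4e+12 m.
Conservation of angular momentum gives rₚvₚ = rₐvₐ, so vₚ/vₐ = rₐ/rₚ.
vₚ/vₐ = 2.4e+12 / 4e+11 ≈ 6.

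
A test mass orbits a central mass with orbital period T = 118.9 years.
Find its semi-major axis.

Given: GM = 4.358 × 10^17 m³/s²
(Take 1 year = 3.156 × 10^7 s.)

Convert to SI: T = 118.9 years = 3.75248e+09 s.
Invert Kepler's third law: a = (GM · T² / (4π²))^(1/3).
Substituting T = 3.75248e+09 s and GM = 4.358e+17 m³/s²:
a = (4.358e+17 · (3.75248e+09)² / (4π²))^(1/3) m
a ≈ 5.377e+11 m = 5.377 × 10^11 m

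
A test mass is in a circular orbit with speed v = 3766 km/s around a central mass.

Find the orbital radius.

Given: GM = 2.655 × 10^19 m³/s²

Convert to SI: v = 3766 km/s = 3.766e+06 m/s.
For a circular orbit, v² = GM / r, so r = GM / v².
r = 2.655e+19 / (3.766e+06)² m ≈ 1.872e+06 m = 1.872 × 10^6 m.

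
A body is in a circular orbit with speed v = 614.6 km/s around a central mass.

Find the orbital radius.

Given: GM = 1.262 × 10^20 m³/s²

Convert to SI: v = 614.6 km/s = 614600 m/s.
For a circular orbit, v² = GM / r, so r = GM / v².
r = 1.262e+20 / (614600)² m ≈ 3.341e+08 m = 334.1 Mm.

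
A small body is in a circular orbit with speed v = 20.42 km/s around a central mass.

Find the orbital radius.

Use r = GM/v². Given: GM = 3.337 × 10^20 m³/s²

Convert to SI: v = 20.42 km/s = 20420 m/s.
For a circular orbit, v² = GM / r, so r = GM / v².
r = 3.337e+20 / (20420)² m ≈ 8.003e+11 m = 800.3 Gm.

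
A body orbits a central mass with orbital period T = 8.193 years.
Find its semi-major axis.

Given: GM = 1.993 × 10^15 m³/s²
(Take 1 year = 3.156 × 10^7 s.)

Convert to SI: T = 8.193 years = 2.58571e+08 s.
Invert Kepler's third law: a = (GM · T² / (4π²))^(1/3).
Substituting T = 2.58571e+08 s and GM = 1.993e+15 m³/s²:
a = (1.993e+15 · (2.58571e+08)² / (4π²))^(1/3) m
a ≈ 1.5e+10 m = 15 Gm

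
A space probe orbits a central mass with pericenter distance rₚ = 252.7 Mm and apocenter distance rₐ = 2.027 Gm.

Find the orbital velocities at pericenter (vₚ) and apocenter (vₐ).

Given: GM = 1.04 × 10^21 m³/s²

Convert to SI: rₚ = 252.7 Mm = 2.527e+08 m; rₐ = 2.027 Gm = 2.027e+09 m.
Use the vis-viva equation v² = GM(2/r − 1/a) with a = (rₚ + rₐ)/2 = (2.527e+08 + 2.027e+09)/2 = 1.13985e+09 m.
vₚ = √(GM · (2/rₚ − 1/a)) = √(1.04e+21 · (2/2.527e+08 − 1/1.13985e+09)) m/s ≈ 2.705e+06 m/s = 2705 km/s.
vₐ = √(GM · (2/rₐ − 1/a)) = √(1.04e+21 · (2/2.027e+09 − 1/1.13985e+09)) m/s ≈ 3.373e+05 m/s = 337.3 km/s.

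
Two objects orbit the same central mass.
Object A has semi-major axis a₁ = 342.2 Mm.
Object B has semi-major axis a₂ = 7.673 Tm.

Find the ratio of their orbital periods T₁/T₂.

Convert to SI: a₁ = 342.2 Mm = 3.422e+08 m; a₂ = 7.673 Tm = 7.673e+12 m.
From Kepler's third law, (T₁/T₂)² = (a₁/a₂)³, so T₁/T₂ = (a₁/a₂)^(3/2).
a₁/a₂ = 3.422e+08 / 7.673e+12 = 4.45979e-05.
T₁/T₂ = (4.45979e-05)^(3/2) ≈ 2.978e-07.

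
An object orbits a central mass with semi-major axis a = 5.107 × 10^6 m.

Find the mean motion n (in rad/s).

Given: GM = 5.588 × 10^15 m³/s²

n = √(GM / a³).
n = √(5.588e+15 / (5.107e+06)³) rad/s ≈ 0.006477 rad/s.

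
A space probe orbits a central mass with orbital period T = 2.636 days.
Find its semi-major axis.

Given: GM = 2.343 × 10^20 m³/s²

Convert to SI: T = 2.636 days = 227750 s.
Invert Kepler's third law: a = (GM · T² / (4π²))^(1/3).
Substituting T = 227750 s and GM = 2.343e+20 m³/s²:
a = (2.343e+20 · (227750)² / (4π²))^(1/3) m
a ≈ 6.752e+09 m = 6.752 × 10^9 m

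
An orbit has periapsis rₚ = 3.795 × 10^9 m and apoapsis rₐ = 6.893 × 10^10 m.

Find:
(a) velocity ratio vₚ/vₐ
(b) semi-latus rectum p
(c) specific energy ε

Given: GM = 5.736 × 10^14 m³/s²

(a) Conservation of angular momentum (rₚvₚ = rₐvₐ) gives vₚ/vₐ = rₐ/rₚ = 6.893e+10/3.795e+09 ≈ 18.16
(b) From a = (rₚ + rₐ)/2 = 3.63625e+10 m and e = (rₐ − rₚ)/(rₐ + rₚ) = 0.895634, p = a(1 − e²) = 3.63625e+10 · (1 − (0.895634)²) ≈ 7.194e+09 m
(c) With a = (rₚ + rₐ)/2 = 3.63625e+10 m, ε = −GM/(2a) = −5.736e+14/(2 · 3.63625e+10) J/kg ≈ -7887 J/kg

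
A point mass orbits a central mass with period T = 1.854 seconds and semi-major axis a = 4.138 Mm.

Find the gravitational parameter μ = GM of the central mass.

Convert to SI: a = 4.138 Mm = 4.138e+06 m.
GM = 4π² · a³ / T².
GM = 4π² · (4.138e+06)³ / (1.854)² m³/s² ≈ 8.138e+20 m³/s² = 8.138 × 10^20 m³/s².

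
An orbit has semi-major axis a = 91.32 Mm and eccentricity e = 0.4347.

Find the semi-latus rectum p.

Convert to SI: a = 91.32 Mm = 9.132e+07 m.
p = a (1 − e²).
p = 9.132e+07 · (1 − (0.4347)²) = 9.132e+07 · 0.811036 ≈ 7.406e+07 m = 74.06 Mm.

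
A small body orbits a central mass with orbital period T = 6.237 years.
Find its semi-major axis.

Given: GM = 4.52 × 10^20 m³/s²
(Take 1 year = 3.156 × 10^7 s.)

Convert to SI: T = 6.237 years = 1.9684e+08 s.
Invert Kepler's third law: a = (GM · T² / (4π²))^(1/3).
Substituting T = 1.9684e+08 s and GM = 4.52e+20 m³/s²:
a = (4.52e+20 · (1.9684e+08)² / (4π²))^(1/3) m
a ≈ 7.627e+11 m = 762.7 Gm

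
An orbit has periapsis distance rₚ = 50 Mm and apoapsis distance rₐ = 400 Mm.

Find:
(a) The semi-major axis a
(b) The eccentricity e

Convert to SI: rₚ = 50 Mm = 5e+07 m; rₐ = 400 Mm = 4e+08 m.
(a) a = (rₚ + rₐ) / 2 = (5e+07 + 4e+08) / 2 ≈ 2.25e+08 m = 225 Mm.
(b) e = (rₐ − rₚ) / (rₐ + rₚ) = (4e+08 − 5e+07) / (4e+08 + 5e+07) ≈ 0.7778.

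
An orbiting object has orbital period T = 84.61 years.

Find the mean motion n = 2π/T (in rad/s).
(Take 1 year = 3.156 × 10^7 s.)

Convert to SI: T = 84.61 years = 2.67029e+09 s.
n = 2π / T.
n = 2π / 2.67029e+09 s ≈ 2.353e-09 rad/s.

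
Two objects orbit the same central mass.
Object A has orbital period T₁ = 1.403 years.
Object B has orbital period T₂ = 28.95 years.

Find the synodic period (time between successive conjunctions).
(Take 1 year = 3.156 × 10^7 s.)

Convert to SI: T₁ = 1.403 years = 4.42787e+07 s; T₂ = 28.95 years = 9.13662e+08 s.
T_syn = |T₁ · T₂ / (T₁ − T₂)|.
T_syn = |4.42787e+07 · 9.13662e+08 / (4.42787e+07 − 9.13662e+08)| s ≈ 4.653e+07 s = 1.474 years.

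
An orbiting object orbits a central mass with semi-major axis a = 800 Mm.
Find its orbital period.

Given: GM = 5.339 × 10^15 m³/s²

Convert to SI: a = 800 Mm = 8e+08 m.
Kepler's third law: T = 2π √(a³ / GM).
Substituting a = 8e+08 m and GM = 5.339e+15 m³/s²:
T = 2π √((8e+08)³ / 5.339e+15) s
T ≈ 1.946e+06 s = 22.52 days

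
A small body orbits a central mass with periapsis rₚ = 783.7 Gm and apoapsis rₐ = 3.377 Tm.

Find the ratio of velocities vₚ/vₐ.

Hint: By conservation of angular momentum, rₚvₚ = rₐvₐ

Convert to SI: rₚ = 783.7 Gm = 7.837e+11 m; rₐ = 3.377 Tm = 3.377e+12 m.
Conservation of angular momentum gives rₚvₚ = rₐvₐ, so vₚ/vₐ = rₐ/rₚ.
vₚ/vₐ = 3.377e+12 / 7.837e+11 ≈ 4.309.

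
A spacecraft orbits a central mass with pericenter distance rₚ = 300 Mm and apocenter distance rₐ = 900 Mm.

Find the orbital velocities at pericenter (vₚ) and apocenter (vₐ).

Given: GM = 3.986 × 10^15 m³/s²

Convert to SI: rₚ = 300 Mm = 3e+08 m; rₐ = 900 Mm = 9e+08 m.
Use the vis-viva equation v² = GM(2/r − 1/a) with a = (rₚ + rₐ)/2 = (3e+08 + 9e+08)/2 = 6e+08 m.
vₚ = √(GM · (2/rₚ − 1/a)) = √(3.986e+15 · (2/3e+08 − 1/6e+08)) m/s ≈ 4464 m/s = 4.464 km/s.
vₐ = √(GM · (2/rₐ − 1/a)) = √(3.986e+15 · (2/9e+08 − 1/6e+08)) m/s ≈ 1488 m/s = 1.488 km/s.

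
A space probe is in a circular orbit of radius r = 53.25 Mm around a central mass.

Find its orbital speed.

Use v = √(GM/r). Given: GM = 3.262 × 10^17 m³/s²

Convert to SI: r = 53.25 Mm = 5.325e+07 m.
For a circular orbit, gravity supplies the centripetal force, so v = √(GM / r).
v = √(3.262e+17 / 5.325e+07) m/s ≈ 7.827e+04 m/s = 78.27 km/s.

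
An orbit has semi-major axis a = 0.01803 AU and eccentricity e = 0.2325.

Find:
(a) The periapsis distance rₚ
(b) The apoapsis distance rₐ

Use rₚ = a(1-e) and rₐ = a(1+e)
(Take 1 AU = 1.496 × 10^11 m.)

Convert to SI: a = 0.01803 AU = 2.69729e+09 m.
(a) rₚ = a(1 − e) = 2.69729e+09 · (1 − 0.2325) = 2.69729e+09 · 0.7675 ≈ 2.07e+09 m = 0.01384 AU.
(b) rₐ = a(1 + e) = 2.69729e+09 · (1 + 0.2325) = 2.69729e+09 · 1.2325 ≈ 3.324e+09 m = 0.02222 AU.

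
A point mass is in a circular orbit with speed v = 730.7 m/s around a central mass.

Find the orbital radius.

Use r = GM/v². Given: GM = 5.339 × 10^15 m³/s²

For a circular orbit, v² = GM / r, so r = GM / v².
r = 5.339e+15 / (730.7)² m ≈ 1e+10 m = 10 Gm.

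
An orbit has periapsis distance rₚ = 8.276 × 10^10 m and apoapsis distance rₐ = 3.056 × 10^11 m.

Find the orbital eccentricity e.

e = (rₐ − rₚ) / (rₐ + rₚ).
e = (3.056e+11 − 8.276e+10) / (3.056e+11 + 8.276e+10) = 2.2284e+11 / 3.8836e+11 ≈ 0.5738.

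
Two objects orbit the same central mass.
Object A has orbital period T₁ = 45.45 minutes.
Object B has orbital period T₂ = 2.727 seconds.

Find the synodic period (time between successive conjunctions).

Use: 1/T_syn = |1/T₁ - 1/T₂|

Convert to SI: T₁ = 45.45 minutes = 2727 s.
T_syn = |T₁ · T₂ / (T₁ − T₂)|.
T_syn = |2727 · 2.727 / (2727 − 2.727)| s ≈ 2.73 s = 2.73 seconds.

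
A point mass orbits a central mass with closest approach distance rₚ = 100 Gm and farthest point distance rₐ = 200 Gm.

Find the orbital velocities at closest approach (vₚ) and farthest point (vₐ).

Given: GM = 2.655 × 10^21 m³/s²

Convert to SI: rₚ = 100 Gm = 1e+11 m; rₐ = 200 Gm = 2e+11 m.
Use the vis-viva equation v² = GM(2/r − 1/a) with a = (rₚ + rₐ)/2 = (1e+11 + 2e+11)/2 = 1.5e+11 m.
vₚ = √(GM · (2/rₚ − 1/a)) = √(2.655e+21 · (2/1e+11 − 1/1.5e+11)) m/s ≈ 1.881e+05 m/s = 188.1 km/s.
vₐ = √(GM · (2/rₐ − 1/a)) = √(2.655e+21 · (2/2e+11 − 1/1.5e+11)) m/s ≈ 9.407e+04 m/s = 94.07 km/s.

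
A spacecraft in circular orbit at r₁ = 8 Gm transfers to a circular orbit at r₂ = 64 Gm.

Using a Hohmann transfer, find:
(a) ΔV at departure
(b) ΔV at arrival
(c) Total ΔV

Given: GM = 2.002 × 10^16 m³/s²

Convert to SI: r₁ = 8 Gm = 8e+09 m; r₂ = 64 Gm = 6.4e+10 m.
Transfer semi-major axis: a_t = (r₁ + r₂)/2 = (8e+09 + 6.4e+10)/2 = 3.6e+10 m.
Circular speeds: v₁ = √(GM/r₁) = 1581.93 m/s, v₂ = √(GM/r₂) = 559.296 m/s.
Transfer speeds (vis-viva v² = GM(2/r − 1/a_t)): v₁ᵗ = 2109.24 m/s, v₂ᵗ = 263.655 m/s.
(a) ΔV₁ = |v₁ᵗ − v₁| ≈ 527.3 m/s = 527.3 m/s.
(b) ΔV₂ = |v₂ − v₂ᵗ| ≈ 295.6 m/s = 295.6 m/s.
(c) ΔV_total = ΔV₁ + ΔV₂ ≈ 823 m/s = 823 m/s.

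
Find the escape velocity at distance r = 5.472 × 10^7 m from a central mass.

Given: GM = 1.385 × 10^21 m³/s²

Escape velocity comes from setting total energy to zero: ½v² − GM/r = 0 ⇒ v_esc = √(2GM / r).
v_esc = √(2 · 1.385e+21 / 5.472e+07) m/s ≈ 7.115e+06 m/s = 7115 km/s.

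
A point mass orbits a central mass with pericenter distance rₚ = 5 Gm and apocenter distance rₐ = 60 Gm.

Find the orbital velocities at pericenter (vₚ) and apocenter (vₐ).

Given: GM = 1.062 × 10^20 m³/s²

Convert to SI: rₚ = 5 Gm = 5e+09 m; rₐ = 60 Gm = 6e+10 m.
Use the vis-viva equation v² = GM(2/r − 1/a) with a = (rₚ + rₐ)/2 = (5e+09 + 6e+10)/2 = 3.25e+10 m.
vₚ = √(GM · (2/rₚ − 1/a)) = √(1.062e+20 · (2/5e+09 − 1/3.25e+10)) m/s ≈ 1.98e+05 m/s = 198 km/s.
vₐ = √(GM · (2/rₐ − 1/a)) = √(1.062e+20 · (2/6e+10 − 1/3.25e+10)) m/s ≈ 1.65e+04 m/s = 16.5 km/s.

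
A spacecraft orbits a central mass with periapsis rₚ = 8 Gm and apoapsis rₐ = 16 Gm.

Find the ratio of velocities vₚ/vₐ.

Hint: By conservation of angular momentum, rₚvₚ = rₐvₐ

Convert to SI: rₚ = 8 Gm = 8e+09 m; rₐ = 16 Gm = 1.6e+10 m.
Conservation of angular momentum gives rₚvₚ = rₐvₐ, so vₚ/vₐ = rₐ/rₚ.
vₚ/vₐ = 1.6e+10 / 8e+09 ≈ 2.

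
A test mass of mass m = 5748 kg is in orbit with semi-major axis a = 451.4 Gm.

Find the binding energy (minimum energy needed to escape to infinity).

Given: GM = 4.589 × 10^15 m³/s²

Convert to SI: a = 451.4 Gm = 4.514e+11 m.
Total orbital energy is E = −GMm/(2a); binding energy is E_bind = −E = GMm/(2a).
E_bind = 4.589e+15 · 5748 / (2 · 4.514e+11) J ≈ 2.922e+07 J = 29.22 MJ.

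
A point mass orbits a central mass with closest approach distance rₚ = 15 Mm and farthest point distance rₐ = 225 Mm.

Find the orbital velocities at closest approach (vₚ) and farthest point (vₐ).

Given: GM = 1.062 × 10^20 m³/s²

Convert to SI: rₚ = 15 Mm = 1.5e+07 m; rₐ = 225 Mm = 2.25e+08 m.
Use the vis-viva equation v² = GM(2/r − 1/a) with a = (rₚ + rₐ)/2 = (1.5e+07 + 2.25e+08)/2 = 1.2e+08 m.
vₚ = √(GM · (2/rₚ − 1/a)) = √(1.062e+20 · (2/1.5e+07 − 1/1.2e+08)) m/s ≈ 3.643e+06 m/s = 3643 km/s.
vₐ = √(GM · (2/rₐ − 1/a)) = √(1.062e+20 · (2/2.25e+08 − 1/1.2e+08)) m/s ≈ 2.429e+05 m/s = 242.9 km/s.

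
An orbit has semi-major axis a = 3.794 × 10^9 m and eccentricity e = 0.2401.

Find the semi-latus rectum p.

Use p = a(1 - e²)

p = a (1 − e²).
p = 3.794e+09 · (1 − (0.2401)²) = 3.794e+09 · 0.942352 ≈ 3.575e+09 m = 3.575 × 10^9 m.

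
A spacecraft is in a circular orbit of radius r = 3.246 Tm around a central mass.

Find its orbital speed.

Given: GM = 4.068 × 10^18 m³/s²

Convert to SI: r = 3.246 Tm = 3.246e+12 m.
For a circular orbit, gravity supplies the centripetal force, so v = √(GM / r).
v = √(4.068e+18 / 3.246e+12) m/s ≈ 1119 m/s = 1.119 km/s.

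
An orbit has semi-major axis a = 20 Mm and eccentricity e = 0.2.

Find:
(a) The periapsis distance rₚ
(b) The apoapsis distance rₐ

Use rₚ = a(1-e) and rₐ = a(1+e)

Convert to SI: a = 20 Mm = 2e+07 m.
(a) rₚ = a(1 − e) = 2e+07 · (1 − 0.2) = 2e+07 · 0.8 ≈ 1.6e+07 m = 16 Mm.
(b) rₐ = a(1 + e) = 2e+07 · (1 + 0.2) = 2e+07 · 1.2 ≈ 2.4e+07 m = 24 Mm.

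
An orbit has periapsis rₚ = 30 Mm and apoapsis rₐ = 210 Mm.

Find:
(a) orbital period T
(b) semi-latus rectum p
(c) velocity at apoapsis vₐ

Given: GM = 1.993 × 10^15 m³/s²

Convert to SI: rₚ = 30 Mm = 3e+07 m; rₐ = 210 Mm = 2.1e+08 m.
(a) With a = (rₚ + rₐ)/2 = 1.2e+08 m, T = 2π √(a³/GM) = 2π √((1.2e+08)³/1.993e+15) s ≈ 1.85e+05 s
(b) From a = (rₚ + rₐ)/2 = 1.2e+08 m and e = (rₐ − rₚ)/(rₐ + rₚ) = 0.75, p = a(1 − e²) = 1.2e+08 · (1 − (0.75)²) ≈ 5.25e+07 m
(c) With a = (rₚ + rₐ)/2 = 1.2e+08 m, vₐ = √(GM (2/rₐ − 1/a)) = √(1.993e+15 · (2/2.1e+08 − 1/1.2e+08)) m/s ≈ 1540 m/s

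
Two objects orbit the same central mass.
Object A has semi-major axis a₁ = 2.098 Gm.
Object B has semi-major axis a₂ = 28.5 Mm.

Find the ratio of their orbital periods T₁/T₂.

Convert to SI: a₁ = 2.098 Gm = 2.098e+09 m; a₂ = 28.5 Mm = 2.85e+07 m.
From Kepler's third law, (T₁/T₂)² = (a₁/a₂)³, so T₁/T₂ = (a₁/a₂)^(3/2).
a₁/a₂ = 2.098e+09 / 2.85e+07 = 73.614.
T₁/T₂ = (73.614)^(3/2) ≈ 631.6.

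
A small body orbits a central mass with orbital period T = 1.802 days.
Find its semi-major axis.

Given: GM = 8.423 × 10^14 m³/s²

Convert to SI: T = 1.802 days = 155693 s.
Invert Kepler's third law: a = (GM · T² / (4π²))^(1/3).
Substituting T = 155693 s and GM = 8.423e+14 m³/s²:
a = (8.423e+14 · (155693)² / (4π²))^(1/3) m
a ≈ 8.027e+07 m = 80.27 Mm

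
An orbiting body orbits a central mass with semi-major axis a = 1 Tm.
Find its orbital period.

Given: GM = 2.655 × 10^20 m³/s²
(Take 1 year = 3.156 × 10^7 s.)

Convert to SI: a = 1 Tm = 1e+12 m.
Kepler's third law: T = 2π √(a³ / GM).
Substituting a = 1e+12 m and GM = 2.655e+20 m³/s²:
T = 2π √((1e+12)³ / 2.655e+20) s
T ≈ 3.856e+08 s = 12.22 years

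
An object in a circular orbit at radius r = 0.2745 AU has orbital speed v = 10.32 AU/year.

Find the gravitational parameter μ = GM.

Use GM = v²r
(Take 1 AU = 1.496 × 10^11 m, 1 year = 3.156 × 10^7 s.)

Convert to SI: r = 0.2745 AU = 4.10652e+10 m; v = 10.32 AU/year = 48918.6 m/s.
For a circular orbit v² = GM/r, so GM = v² · r.
GM = (48918.6)² · 4.10652e+10 m³/s² ≈ 9.827e+19 m³/s² = 9.827 × 10^19 m³/s².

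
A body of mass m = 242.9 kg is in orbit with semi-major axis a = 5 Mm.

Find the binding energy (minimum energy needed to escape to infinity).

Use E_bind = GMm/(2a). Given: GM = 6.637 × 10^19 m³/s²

Convert to SI: a = 5 Mm = 5e+06 m.
Total orbital energy is E = −GMm/(2a); binding energy is E_bind = −E = GMm/(2a).
E_bind = 6.637e+19 · 242.9 / (2 · 5e+06) J ≈ 1.612e+15 J = 1.612 PJ.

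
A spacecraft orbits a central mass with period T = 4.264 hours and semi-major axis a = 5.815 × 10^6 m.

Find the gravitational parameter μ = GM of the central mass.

Convert to SI: T = 4.264 hours = 15350.4 s.
GM = 4π² · a³ / T².
GM = 4π² · (5.815e+06)³ / (15350.4)² m³/s² ≈ 3.294e+13 m³/s² = 3.294 × 10^13 m³/s².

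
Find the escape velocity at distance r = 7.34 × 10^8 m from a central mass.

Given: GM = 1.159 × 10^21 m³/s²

Escape velocity comes from setting total energy to zero: ½v² − GM/r = 0 ⇒ v_esc = √(2GM / r).
v_esc = √(2 · 1.159e+21 / 7.34e+08) m/s ≈ 1.777e+06 m/s = 1777 km/s.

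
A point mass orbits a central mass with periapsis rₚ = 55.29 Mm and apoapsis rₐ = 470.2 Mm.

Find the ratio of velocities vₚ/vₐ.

Convert to SI: rₚ = 55.29 Mm = 5.529e+07 m; rₐ = 470.2 Mm = 4.702e+08 m.
Conservation of angular momentum gives rₚvₚ = rₐvₐ, so vₚ/vₐ = rₐ/rₚ.
vₚ/vₐ = 4.702e+08 / 5.529e+07 ≈ 8.504.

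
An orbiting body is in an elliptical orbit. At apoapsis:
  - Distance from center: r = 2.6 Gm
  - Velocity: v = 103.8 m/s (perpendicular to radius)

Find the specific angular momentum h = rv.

Convert to SI: r = 2.6 Gm = 2.6e+09 m.
With v perpendicular to r, h = r · v.
h = 2.6e+09 · 103.8 m²/s ≈ 2.699e+11 m²/s.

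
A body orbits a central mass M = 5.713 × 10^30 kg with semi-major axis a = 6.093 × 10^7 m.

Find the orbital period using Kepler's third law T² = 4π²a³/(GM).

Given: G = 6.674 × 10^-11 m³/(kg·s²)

GM = G · M = 6.674e-11 · 5.713e+30 = 3.81286e+20 m³/s².
Kepler's third law: T = 2π √(a³ / GM).
Substituting a = 6.093e+07 m and GM = 3.81286e+20 m³/s²:
T = 2π √((6.093e+07)³ / 3.81286e+20) s
T ≈ 153 s = 2.551 minutes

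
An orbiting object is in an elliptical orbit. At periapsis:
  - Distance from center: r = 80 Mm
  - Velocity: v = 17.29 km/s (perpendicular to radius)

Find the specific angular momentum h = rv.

Convert to SI: r = 80 Mm = 8e+07 m; v = 17.29 km/s = 17290 m/s.
With v perpendicular to r, h = r · v.
h = 8e+07 · 17290 m²/s ≈ 1.383e+12 m²/s.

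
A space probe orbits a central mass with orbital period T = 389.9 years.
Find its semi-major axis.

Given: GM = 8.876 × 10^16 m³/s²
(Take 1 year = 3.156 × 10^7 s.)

Convert to SI: T = 389.9 years = 1.23052e+10 s.
Invert Kepler's third law: a = (GM · T² / (4π²))^(1/3).
Substituting T = 1.23052e+10 s and GM = 8.876e+16 m³/s²:
a = (8.876e+16 · (1.23052e+10)² / (4π²))^(1/3) m
a ≈ 6.983e+11 m = 698.3 Gm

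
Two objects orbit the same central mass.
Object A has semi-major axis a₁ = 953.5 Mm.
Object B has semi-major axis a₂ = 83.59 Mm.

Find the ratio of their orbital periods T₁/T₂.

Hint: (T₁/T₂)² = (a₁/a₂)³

Convert to SI: a₁ = 953.5 Mm = 9.535e+08 m; a₂ = 83.59 Mm = 8.359e+07 m.
From Kepler's third law, (T₁/T₂)² = (a₁/a₂)³, so T₁/T₂ = (a₁/a₂)^(3/2).
a₁/a₂ = 9.535e+08 / 8.359e+07 = 11.4069.
T₁/T₂ = (11.4069)^(3/2) ≈ 38.53.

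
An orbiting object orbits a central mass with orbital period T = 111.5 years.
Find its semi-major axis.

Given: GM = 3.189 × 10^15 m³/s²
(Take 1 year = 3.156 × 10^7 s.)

Convert to SI: T = 111.5 years = 3.51894e+09 s.
Invert Kepler's third law: a = (GM · T² / (4π²))^(1/3).
Substituting T = 3.51894e+09 s and GM = 3.189e+15 m³/s²:
a = (3.189e+15 · (3.51894e+09)² / (4π²))^(1/3) m
a ≈ 1e+11 m = 100 Gm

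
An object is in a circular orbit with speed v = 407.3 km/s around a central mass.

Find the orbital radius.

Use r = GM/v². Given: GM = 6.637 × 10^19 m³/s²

Convert to SI: v = 407.3 km/s = 407300 m/s.
For a circular orbit, v² = GM / r, so r = GM / v².
r = 6.637e+19 / (407300)² m ≈ 4.001e+08 m = 400.1 Mm.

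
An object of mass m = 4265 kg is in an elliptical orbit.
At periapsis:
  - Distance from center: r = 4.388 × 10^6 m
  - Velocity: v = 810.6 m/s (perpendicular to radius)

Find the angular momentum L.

Since v is perpendicular to r, L = m · v · r.
L = 4265 · 810.6 · 4.388e+06 kg·m²/s ≈ 1.517e+13 kg·m²/s.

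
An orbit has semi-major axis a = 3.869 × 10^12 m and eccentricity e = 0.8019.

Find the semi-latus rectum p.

p = a (1 − e²).
p = 3.869e+12 · (1 − (0.8019)²) = 3.869e+12 · 0.356956 ≈ 1.381e+12 m = 1.381 × 10^12 m.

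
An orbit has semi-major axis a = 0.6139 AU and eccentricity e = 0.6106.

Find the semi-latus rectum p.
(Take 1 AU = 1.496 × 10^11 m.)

Convert to SI: a = 0.6139 AU = 9.18394e+10 m.
p = a (1 − e²).
p = 9.18394e+10 · (1 − (0.6106)²) = 9.18394e+10 · 0.627168 ≈ 5.76e+10 m = 0.385 AU.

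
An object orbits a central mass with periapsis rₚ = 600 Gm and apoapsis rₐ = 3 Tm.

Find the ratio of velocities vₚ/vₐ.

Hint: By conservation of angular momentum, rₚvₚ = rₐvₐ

Convert to SI: rₚ = 600 Gm = 6e+11 m; rₐ = 3 Tm = 3e+12 m.
Conservation of angular momentum gives rₚvₚ = rₐvₐ, so vₚ/vₐ = rₐ/rₚ.
vₚ/vₐ = 3e+12 / 6e+11 ≈ 5.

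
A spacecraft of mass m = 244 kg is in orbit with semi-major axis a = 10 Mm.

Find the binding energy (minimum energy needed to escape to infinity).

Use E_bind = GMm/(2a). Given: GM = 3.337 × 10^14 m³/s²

Convert to SI: a = 10 Mm = 1e+07 m.
Total orbital energy is E = −GMm/(2a); binding energy is E_bind = −E = GMm/(2a).
E_bind = 3.337e+14 · 244 / (2 · 1e+07) J ≈ 4.071e+09 J = 4.071 GJ.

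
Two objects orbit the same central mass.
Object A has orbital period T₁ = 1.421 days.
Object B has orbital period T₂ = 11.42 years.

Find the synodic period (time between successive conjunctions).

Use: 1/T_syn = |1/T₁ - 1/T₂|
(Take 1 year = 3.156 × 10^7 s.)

Convert to SI: T₁ = 1.421 days = 122774 s; T₂ = 11.42 years = 3.60415e+08 s.
T_syn = |T₁ · T₂ / (T₁ − T₂)|.
T_syn = |122774 · 3.60415e+08 / (122774 − 3.60415e+08)| s ≈ 1.228e+05 s = 1.421 days.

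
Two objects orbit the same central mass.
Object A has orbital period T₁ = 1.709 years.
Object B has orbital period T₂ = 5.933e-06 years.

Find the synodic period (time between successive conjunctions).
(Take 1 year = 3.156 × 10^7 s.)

Convert to SI: T₁ = 1.709 years = 5.3936e+07 s; T₂ = 5.933e-06 years = 187.245 s.
T_syn = |T₁ · T₂ / (T₁ − T₂)|.
T_syn = |5.3936e+07 · 187.245 / (5.3936e+07 − 187.245)| s ≈ 187.2 s = 5.933e-06 years.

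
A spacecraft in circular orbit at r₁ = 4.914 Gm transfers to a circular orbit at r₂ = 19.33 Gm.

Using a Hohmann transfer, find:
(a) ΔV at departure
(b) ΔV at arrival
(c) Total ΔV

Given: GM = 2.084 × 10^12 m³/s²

Convert to SI: r₁ = 4.914 Gm = 4.914e+09 m; r₂ = 19.33 Gm = 1.933e+10 m.
Transfer semi-major axis: a_t = (r₁ + r₂)/2 = (4.914e+09 + 1.933e+10)/2 = 1.2122e+10 m.
Circular speeds: v₁ = √(GM/r₁) = 20.5936 m/s, v₂ = √(GM/r₂) = 10.3832 m/s.
Transfer speeds (vis-viva v² = GM(2/r − 1/a_t)): v₁ᵗ = 26.0052 m/s, v₂ᵗ = 6.61094 m/s.
(a) ΔV₁ = |v₁ᵗ − v₁| ≈ 5.412 m/s = 5.412 m/s.
(b) ΔV₂ = |v₂ − v₂ᵗ| ≈ 3.772 m/s = 3.772 m/s.
(c) ΔV_total = ΔV₁ + ΔV₂ ≈ 9.184 m/s = 9.184 m/s.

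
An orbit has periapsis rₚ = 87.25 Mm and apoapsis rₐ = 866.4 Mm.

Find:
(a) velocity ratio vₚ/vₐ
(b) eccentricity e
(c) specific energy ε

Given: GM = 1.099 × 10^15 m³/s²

Convert to SI: rₚ = 87.25 Mm = 8.725e+07 m; rₐ = 866.4 Mm = 8.664e+08 m.
(a) Conservation of angular momentum (rₚvₚ = rₐvₐ) gives vₚ/vₐ = rₐ/rₚ = 8.664e+08/8.725e+07 ≈ 9.93
(b) e = (rₐ − rₚ)/(rₐ + rₚ) = (8.664e+08 − 8.725e+07)/(8.664e+08 + 8.725e+07) ≈ 0.817
(c) With a = (rₚ + rₐ)/2 = 4.76825e+08 m, ε = −GM/(2a) = −1.099e+15/(2 · 4.76825e+08) J/kg ≈ -1.152e+06 J/kg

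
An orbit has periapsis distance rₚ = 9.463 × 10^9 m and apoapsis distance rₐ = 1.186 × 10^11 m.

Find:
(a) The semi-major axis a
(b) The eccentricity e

(a) a = (rₚ + rₐ) / 2 = (9.463e+09 + 1.186e+11) / 2 ≈ 6.403e+10 m = 6.403 × 10^10 m.
(b) e = (rₐ − rₚ) / (rₐ + rₚ) = (1.186e+11 − 9.463e+09) / (1.186e+11 + 9.463e+09) ≈ 0.8522.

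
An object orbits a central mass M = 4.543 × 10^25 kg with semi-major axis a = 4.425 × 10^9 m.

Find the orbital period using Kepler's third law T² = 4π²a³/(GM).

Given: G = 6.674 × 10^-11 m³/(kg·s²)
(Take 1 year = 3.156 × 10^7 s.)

GM = G · M = 6.674e-11 · 4.543e+25 = 3.032e+15 m³/s².
Kepler's third law: T = 2π √(a³ / GM).
Substituting a = 4.425e+09 m and GM = 3.032e+15 m³/s²:
T = 2π √((4.425e+09)³ / 3.032e+15) s
T ≈ 3.359e+07 s = 1.064 years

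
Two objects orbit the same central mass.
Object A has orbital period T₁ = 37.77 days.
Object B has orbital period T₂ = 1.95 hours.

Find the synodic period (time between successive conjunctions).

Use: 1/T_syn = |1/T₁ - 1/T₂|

Convert to SI: T₁ = 37.77 days = 3.26333e+06 s; T₂ = 1.95 hours = 7020 s.
T_syn = |T₁ · T₂ / (T₁ − T₂)|.
T_syn = |3.26333e+06 · 7020 / (3.26333e+06 − 7020)| s ≈ 7035 s = 1.954 hours.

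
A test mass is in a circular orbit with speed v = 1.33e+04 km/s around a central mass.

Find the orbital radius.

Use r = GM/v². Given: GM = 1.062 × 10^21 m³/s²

Convert to SI: v = 1.33e+04 km/s = 1.33e+07 m/s.
For a circular orbit, v² = GM / r, so r = GM / v².
r = 1.062e+21 / (1.33e+07)² m ≈ 6.004e+06 m = 6.004 Mm.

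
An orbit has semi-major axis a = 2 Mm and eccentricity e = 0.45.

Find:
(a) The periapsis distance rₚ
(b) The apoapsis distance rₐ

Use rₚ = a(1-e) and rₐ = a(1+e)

Convert to SI: a = 2 Mm = 2e+06 m.
(a) rₚ = a(1 − e) = 2e+06 · (1 − 0.45) = 2e+06 · 0.55 ≈ 1.1e+06 m = 1.1 Mm.
(b) rₐ = a(1 + e) = 2e+06 · (1 + 0.45) = 2e+06 · 1.45 ≈ 2.9e+06 m = 2.9 Mm.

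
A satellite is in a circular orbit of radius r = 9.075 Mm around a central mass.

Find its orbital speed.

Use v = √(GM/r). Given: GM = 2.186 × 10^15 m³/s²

Convert to SI: r = 9.075 Mm = 9.075e+06 m.
For a circular orbit, gravity supplies the centripetal force, so v = √(GM / r).
v = √(2.186e+15 / 9.075e+06) m/s ≈ 1.552e+04 m/s = 15.52 km/s.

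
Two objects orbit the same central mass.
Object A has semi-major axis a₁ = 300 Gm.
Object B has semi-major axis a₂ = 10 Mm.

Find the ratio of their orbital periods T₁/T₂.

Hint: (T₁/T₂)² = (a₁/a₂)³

Convert to SI: a₁ = 300 Gm = 3e+11 m; a₂ = 10 Mm = 1e+07 m.
From Kepler's third law, (T₁/T₂)² = (a₁/a₂)³, so T₁/T₂ = (a₁/a₂)^(3/2).
a₁/a₂ = 3e+11 / 1e+07 = 30000.
T₁/T₂ = (30000)^(3/2) ≈ 5.196e+06.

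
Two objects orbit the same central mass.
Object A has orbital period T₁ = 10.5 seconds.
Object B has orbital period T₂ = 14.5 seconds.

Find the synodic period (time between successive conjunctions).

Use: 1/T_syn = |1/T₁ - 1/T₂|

T_syn = |T₁ · T₂ / (T₁ − T₂)|.
T_syn = |10.5 · 14.5 / (10.5 − 14.5)| s ≈ 38.06 s = 38.06 seconds.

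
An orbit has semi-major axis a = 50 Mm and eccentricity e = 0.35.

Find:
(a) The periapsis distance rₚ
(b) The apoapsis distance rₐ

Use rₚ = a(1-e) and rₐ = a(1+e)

Convert to SI: a = 50 Mm = 5e+07 m.
(a) rₚ = a(1 − e) = 5e+07 · (1 − 0.35) = 5e+07 · 0.65 ≈ 3.25e+07 m = 32.5 Mm.
(b) rₐ = a(1 + e) = 5e+07 · (1 + 0.35) = 5e+07 · 1.35 ≈ 6.75e+07 m = 67.5 Mm.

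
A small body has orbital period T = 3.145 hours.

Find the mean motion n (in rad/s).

Convert to SI: T = 3.145 hours = 11322 s.
n = 2π / T.
n = 2π / 11322 s ≈ 0.000555 rad/s.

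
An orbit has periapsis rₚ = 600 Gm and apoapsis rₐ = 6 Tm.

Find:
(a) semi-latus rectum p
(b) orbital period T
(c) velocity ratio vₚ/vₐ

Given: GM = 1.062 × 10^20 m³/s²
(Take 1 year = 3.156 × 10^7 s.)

Convert to SI: rₚ = 600 Gm = 6e+11 m; rₐ = 6 Tm = 6e+12 m.
(a) From a = (rₚ + rₐ)/2 = 3.3e+12 m and e = (rₐ − rₚ)/(rₐ + rₚ) = 0.818182, p = a(1 − e²) = 3.3e+12 · (1 − (0.818182)²) ≈ 1.091e+12 m
(b) With a = (rₚ + rₐ)/2 = 3.3e+12 m, T = 2π √(a³/GM) = 2π √((3.3e+12)³/1.062e+20) s ≈ 3.655e+09 s
(c) Conservation of angular momentum (rₚvₚ = rₐvₐ) gives vₚ/vₐ = rₐ/rₚ = 6e+12/6e+11 ≈ 10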